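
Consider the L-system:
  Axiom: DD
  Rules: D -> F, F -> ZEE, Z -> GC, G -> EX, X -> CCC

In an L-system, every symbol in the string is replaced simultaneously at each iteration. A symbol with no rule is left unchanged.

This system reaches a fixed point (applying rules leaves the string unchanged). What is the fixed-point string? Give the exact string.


Answer: ECCCCEEECCCCEE

Derivation:
Step 0: DD
Step 1: FF
Step 2: ZEEZEE
Step 3: GCEEGCEE
Step 4: EXCEEEXCEE
Step 5: ECCCCEEECCCCEE
Step 6: ECCCCEEECCCCEE  (unchanged — fixed point at step 5)


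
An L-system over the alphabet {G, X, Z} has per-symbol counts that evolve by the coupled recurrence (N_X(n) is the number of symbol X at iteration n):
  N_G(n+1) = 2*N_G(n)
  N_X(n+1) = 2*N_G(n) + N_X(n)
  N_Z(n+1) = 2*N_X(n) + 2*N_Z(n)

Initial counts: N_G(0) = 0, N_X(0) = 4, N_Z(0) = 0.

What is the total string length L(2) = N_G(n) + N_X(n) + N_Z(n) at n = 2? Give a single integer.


Answer: 28

Derivation:
Step 0: N_G=0, N_X=4, N_Z=0, L=4
Step 1: N_G=0, N_X=4, N_Z=8, L=12
Step 2: N_G=0, N_X=4, N_Z=24, L=28


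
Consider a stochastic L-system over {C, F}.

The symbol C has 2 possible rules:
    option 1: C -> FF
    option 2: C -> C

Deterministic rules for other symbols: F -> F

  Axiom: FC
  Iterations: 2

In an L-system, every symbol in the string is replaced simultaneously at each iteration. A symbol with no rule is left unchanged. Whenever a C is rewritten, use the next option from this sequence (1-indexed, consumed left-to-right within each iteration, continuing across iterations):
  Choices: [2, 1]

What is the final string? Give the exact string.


Step 0: FC
Step 1: FC  (used choices [2])
Step 2: FFF  (used choices [1])

Answer: FFF


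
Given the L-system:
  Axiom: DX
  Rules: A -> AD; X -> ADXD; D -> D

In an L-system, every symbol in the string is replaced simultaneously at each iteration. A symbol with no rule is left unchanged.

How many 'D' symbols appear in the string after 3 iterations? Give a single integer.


Answer: 10

Derivation:
Step 0: DX  (1 'D')
Step 1: DADXD  (3 'D')
Step 2: DADDADXDD  (6 'D')
Step 3: DADDDADDADXDDD  (10 'D')


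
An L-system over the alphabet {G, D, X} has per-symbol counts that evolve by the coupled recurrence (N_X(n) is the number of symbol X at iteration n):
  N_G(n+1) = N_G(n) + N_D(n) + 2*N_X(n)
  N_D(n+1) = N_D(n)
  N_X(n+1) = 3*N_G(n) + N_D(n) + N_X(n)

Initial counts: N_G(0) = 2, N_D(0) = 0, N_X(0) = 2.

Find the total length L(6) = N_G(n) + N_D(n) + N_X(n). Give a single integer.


Step 0: N_G=2, N_D=0, N_X=2, L=4
Step 1: N_G=6, N_D=0, N_X=8, L=14
Step 2: N_G=22, N_D=0, N_X=26, L=48
Step 3: N_G=74, N_D=0, N_X=92, L=166
Step 4: N_G=258, N_D=0, N_X=314, L=572
Step 5: N_G=886, N_D=0, N_X=1088, L=1974
Step 6: N_G=3062, N_D=0, N_X=3746, L=6808

Answer: 6808


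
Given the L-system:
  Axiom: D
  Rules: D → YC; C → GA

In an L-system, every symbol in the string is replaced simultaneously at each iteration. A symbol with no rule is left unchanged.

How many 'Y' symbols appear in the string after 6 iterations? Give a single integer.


Step 0: D  (0 'Y')
Step 1: YC  (1 'Y')
Step 2: YGA  (1 'Y')
Step 3: YGA  (1 'Y')
Step 4: YGA  (1 'Y')
Step 5: YGA  (1 'Y')
Step 6: YGA  (1 'Y')

Answer: 1


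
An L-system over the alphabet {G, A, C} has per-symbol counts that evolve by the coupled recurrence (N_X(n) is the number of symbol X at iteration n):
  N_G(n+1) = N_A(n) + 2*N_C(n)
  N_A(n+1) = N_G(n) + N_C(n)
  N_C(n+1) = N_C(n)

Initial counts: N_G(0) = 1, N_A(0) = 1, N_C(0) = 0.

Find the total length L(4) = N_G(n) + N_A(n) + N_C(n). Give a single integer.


Step 0: N_G=1, N_A=1, N_C=0, L=2
Step 1: N_G=1, N_A=1, N_C=0, L=2
Step 2: N_G=1, N_A=1, N_C=0, L=2
Step 3: N_G=1, N_A=1, N_C=0, L=2
Step 4: N_G=1, N_A=1, N_C=0, L=2

Answer: 2


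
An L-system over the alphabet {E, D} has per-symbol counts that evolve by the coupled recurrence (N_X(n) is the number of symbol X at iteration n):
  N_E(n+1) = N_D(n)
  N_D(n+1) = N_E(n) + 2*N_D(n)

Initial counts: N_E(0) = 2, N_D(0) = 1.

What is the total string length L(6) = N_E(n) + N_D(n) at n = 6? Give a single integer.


Answer: 437

Derivation:
Step 0: N_E=2, N_D=1, L=3
Step 1: N_E=1, N_D=4, L=5
Step 2: N_E=4, N_D=9, L=13
Step 3: N_E=9, N_D=22, L=31
Step 4: N_E=22, N_D=53, L=75
Step 5: N_E=53, N_D=128, L=181
Step 6: N_E=128, N_D=309, L=437


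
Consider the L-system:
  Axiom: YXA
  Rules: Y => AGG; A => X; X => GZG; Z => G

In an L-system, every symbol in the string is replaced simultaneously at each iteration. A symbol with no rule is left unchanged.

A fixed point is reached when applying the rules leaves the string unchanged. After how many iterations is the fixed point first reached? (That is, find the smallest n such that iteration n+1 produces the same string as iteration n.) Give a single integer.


Answer: 4

Derivation:
Step 0: YXA
Step 1: AGGGZGX
Step 2: XGGGGGGZG
Step 3: GZGGGGGGGGG
Step 4: GGGGGGGGGGG
Step 5: GGGGGGGGGGG  (unchanged — fixed point at step 4)


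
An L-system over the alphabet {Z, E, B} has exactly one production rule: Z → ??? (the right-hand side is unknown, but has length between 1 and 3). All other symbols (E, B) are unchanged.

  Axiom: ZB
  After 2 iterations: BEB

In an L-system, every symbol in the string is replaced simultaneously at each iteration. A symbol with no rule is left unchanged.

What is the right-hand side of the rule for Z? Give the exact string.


Answer: BE

Derivation:
Trying Z → BE:
  Step 0: ZB
  Step 1: BEB
  Step 2: BEB
Matches the given result.


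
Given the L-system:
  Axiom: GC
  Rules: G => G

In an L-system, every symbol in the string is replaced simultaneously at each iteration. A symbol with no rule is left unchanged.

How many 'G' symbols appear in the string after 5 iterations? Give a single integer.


Step 0: GC  (1 'G')
Step 1: GC  (1 'G')
Step 2: GC  (1 'G')
Step 3: GC  (1 'G')
Step 4: GC  (1 'G')
Step 5: GC  (1 'G')

Answer: 1


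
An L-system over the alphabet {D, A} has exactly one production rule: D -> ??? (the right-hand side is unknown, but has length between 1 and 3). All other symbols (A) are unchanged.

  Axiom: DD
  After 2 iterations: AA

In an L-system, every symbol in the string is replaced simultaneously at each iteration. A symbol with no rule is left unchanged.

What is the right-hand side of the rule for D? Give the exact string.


Answer: A

Derivation:
Trying D -> A:
  Step 0: DD
  Step 1: AA
  Step 2: AA
Matches the given result.


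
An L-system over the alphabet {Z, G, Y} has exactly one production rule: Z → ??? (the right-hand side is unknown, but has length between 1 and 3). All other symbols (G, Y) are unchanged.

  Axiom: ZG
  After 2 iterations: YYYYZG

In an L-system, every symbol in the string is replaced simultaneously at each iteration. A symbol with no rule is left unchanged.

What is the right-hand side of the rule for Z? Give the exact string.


Trying Z → YYZ:
  Step 0: ZG
  Step 1: YYZG
  Step 2: YYYYZG
Matches the given result.

Answer: YYZ


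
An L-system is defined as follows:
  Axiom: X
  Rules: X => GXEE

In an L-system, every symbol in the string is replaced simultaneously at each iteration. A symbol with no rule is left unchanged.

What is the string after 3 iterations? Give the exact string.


Step 0: X
Step 1: GXEE
Step 2: GGXEEEE
Step 3: GGGXEEEEEE

Answer: GGGXEEEEEE


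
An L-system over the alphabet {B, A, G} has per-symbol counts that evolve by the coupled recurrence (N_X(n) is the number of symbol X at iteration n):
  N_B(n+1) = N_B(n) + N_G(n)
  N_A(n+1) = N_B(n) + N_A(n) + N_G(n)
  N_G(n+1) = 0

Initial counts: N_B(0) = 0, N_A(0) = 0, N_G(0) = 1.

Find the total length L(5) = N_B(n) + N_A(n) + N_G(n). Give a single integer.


Answer: 6

Derivation:
Step 0: N_B=0, N_A=0, N_G=1, L=1
Step 1: N_B=1, N_A=1, N_G=0, L=2
Step 2: N_B=1, N_A=2, N_G=0, L=3
Step 3: N_B=1, N_A=3, N_G=0, L=4
Step 4: N_B=1, N_A=4, N_G=0, L=5
Step 5: N_B=1, N_A=5, N_G=0, L=6


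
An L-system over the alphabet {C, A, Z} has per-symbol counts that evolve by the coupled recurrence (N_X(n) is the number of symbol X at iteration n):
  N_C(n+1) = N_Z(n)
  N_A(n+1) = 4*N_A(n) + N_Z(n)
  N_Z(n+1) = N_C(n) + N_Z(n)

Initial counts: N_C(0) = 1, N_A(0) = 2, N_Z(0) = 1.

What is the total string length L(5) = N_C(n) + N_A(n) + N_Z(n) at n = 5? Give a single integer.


Answer: 2529

Derivation:
Step 0: N_C=1, N_A=2, N_Z=1, L=4
Step 1: N_C=1, N_A=9, N_Z=2, L=12
Step 2: N_C=2, N_A=38, N_Z=3, L=43
Step 3: N_C=3, N_A=155, N_Z=5, L=163
Step 4: N_C=5, N_A=625, N_Z=8, L=638
Step 5: N_C=8, N_A=2508, N_Z=13, L=2529


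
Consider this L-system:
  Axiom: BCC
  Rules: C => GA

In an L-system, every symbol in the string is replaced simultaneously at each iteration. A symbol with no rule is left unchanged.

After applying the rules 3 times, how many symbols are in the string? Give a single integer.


Step 0: length = 3
Step 1: length = 5
Step 2: length = 5
Step 3: length = 5

Answer: 5


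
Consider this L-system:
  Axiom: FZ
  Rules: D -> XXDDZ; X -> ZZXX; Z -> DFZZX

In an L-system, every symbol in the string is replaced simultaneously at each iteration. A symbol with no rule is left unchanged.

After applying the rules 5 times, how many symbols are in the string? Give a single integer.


Answer: 1442

Derivation:
Step 0: length = 2
Step 1: length = 6
Step 2: length = 21
Step 3: length = 83
Step 4: length = 344
Step 5: length = 1442


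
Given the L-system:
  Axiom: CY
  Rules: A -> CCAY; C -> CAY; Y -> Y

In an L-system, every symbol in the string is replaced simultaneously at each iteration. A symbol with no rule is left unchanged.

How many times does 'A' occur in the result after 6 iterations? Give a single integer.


Answer: 70

Derivation:
Step 0: CY  (0 'A')
Step 1: CAYY  (1 'A')
Step 2: CAYCCAYYY  (2 'A')
Step 3: CAYCCAYYCAYCAYCCAYYYY  (5 'A')
Step 4: CAYCCAYYCAYCAYCCAYYYCAYCCAYYCAYCCAYYCAYCAYCCAYYYYY  (12 'A')
Step 5: CAYCCAYYCAYCAYCCAYYYCAYCCAYYCAYCCAYYCAYCAYCCAYYYYCAYCCAYYCAYCAYCCAYYYCAYCCAYYCAYCAYCCAYYYCAYCCAYYCAYCCAYYCAYCAYCCAYYYYYY  (29 'A')
Step 6: CAYCCAYYCAYCAYCCAYYYCAYCCAYYCAYCCAYYCAYCAYCCAYYYYCAYCCAYYCAYCAYCCAYYYCAYCCAYYCAYCAYCCAYYYCAYCCAYYCAYCCAYYCAYCAYCCAYYYYYCAYCCAYYCAYCAYCCAYYYCAYCCAYYCAYCCAYYCAYCAYCCAYYYYCAYCCAYYCAYCAYCCAYYYCAYCCAYYCAYCCAYYCAYCAYCCAYYYYCAYCCAYYCAYCAYCCAYYYCAYCCAYYCAYCAYCCAYYYCAYCCAYYCAYCCAYYCAYCAYCCAYYYYYYY  (70 'A')


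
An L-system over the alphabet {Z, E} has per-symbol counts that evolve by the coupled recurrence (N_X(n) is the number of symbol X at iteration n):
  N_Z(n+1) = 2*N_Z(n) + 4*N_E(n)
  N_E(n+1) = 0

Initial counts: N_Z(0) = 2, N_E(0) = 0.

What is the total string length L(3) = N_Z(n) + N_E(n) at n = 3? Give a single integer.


Answer: 16

Derivation:
Step 0: N_Z=2, N_E=0, L=2
Step 1: N_Z=4, N_E=0, L=4
Step 2: N_Z=8, N_E=0, L=8
Step 3: N_Z=16, N_E=0, L=16


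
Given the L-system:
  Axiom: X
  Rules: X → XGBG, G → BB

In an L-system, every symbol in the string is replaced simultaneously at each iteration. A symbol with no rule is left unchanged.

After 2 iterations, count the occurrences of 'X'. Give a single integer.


Answer: 1

Derivation:
Step 0: X  (1 'X')
Step 1: XGBG  (1 'X')
Step 2: XGBGBBBBB  (1 'X')


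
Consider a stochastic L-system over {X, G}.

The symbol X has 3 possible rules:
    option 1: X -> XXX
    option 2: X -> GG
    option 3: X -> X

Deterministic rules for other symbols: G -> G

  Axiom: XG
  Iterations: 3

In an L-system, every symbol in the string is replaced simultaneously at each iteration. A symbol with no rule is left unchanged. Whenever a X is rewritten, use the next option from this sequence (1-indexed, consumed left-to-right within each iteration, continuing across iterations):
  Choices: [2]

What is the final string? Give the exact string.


Step 0: XG
Step 1: GGG  (used choices [2])
Step 2: GGG  (used choices [])
Step 3: GGG  (used choices [])

Answer: GGG


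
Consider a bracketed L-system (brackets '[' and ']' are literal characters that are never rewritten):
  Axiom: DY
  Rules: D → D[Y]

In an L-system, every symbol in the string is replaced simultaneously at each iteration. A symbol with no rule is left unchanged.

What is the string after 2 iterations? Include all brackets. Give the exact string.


Step 0: DY
Step 1: D[Y]Y
Step 2: D[Y][Y]Y

Answer: D[Y][Y]Y


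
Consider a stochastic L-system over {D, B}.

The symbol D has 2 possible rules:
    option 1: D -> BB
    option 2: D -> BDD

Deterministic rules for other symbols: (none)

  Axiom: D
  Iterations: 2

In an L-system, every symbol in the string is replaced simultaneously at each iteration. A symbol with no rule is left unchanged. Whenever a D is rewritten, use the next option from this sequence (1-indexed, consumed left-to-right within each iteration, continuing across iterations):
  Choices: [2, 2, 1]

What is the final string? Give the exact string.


Step 0: D
Step 1: BDD  (used choices [2])
Step 2: BBDDBB  (used choices [2, 1])

Answer: BBDDBB


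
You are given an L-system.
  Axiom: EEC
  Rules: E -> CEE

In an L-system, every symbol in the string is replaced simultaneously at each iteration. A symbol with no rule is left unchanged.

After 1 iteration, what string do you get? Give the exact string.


Answer: CEECEEC

Derivation:
Step 0: EEC
Step 1: CEECEEC


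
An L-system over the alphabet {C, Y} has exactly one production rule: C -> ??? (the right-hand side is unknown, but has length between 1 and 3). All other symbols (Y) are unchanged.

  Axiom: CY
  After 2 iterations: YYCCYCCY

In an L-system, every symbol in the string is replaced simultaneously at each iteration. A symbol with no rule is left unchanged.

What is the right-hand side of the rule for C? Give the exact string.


Trying C -> YCC:
  Step 0: CY
  Step 1: YCCY
  Step 2: YYCCYCCY
Matches the given result.

Answer: YCC


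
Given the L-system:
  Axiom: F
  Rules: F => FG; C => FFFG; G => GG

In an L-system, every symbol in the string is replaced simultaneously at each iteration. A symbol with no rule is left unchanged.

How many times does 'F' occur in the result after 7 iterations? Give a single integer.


Step 0: F  (1 'F')
Step 1: FG  (1 'F')
Step 2: FGGG  (1 'F')
Step 3: FGGGGGGG  (1 'F')
Step 4: FGGGGGGGGGGGGGGG  (1 'F')
Step 5: FGGGGGGGGGGGGGGGGGGGGGGGGGGGGGGG  (1 'F')
Step 6: FGGGGGGGGGGGGGGGGGGGGGGGGGGGGGGGGGGGGGGGGGGGGGGGGGGGGGGGGGGGGGGG  (1 'F')
Step 7: FGGGGGGGGGGGGGGGGGGGGGGGGGGGGGGGGGGGGGGGGGGGGGGGGGGGGGGGGGGGGGGGGGGGGGGGGGGGGGGGGGGGGGGGGGGGGGGGGGGGGGGGGGGGGGGGGGGGGGGGGGGGGGGG  (1 'F')

Answer: 1


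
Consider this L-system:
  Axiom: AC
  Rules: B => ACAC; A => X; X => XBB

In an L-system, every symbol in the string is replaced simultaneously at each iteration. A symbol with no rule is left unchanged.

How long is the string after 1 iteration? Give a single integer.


Answer: 2

Derivation:
Step 0: length = 2
Step 1: length = 2


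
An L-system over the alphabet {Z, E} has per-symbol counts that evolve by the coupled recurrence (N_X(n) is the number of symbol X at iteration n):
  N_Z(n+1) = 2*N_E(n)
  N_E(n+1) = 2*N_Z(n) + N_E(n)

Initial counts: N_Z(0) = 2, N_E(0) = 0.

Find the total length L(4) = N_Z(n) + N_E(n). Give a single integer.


Answer: 76

Derivation:
Step 0: N_Z=2, N_E=0, L=2
Step 1: N_Z=0, N_E=4, L=4
Step 2: N_Z=8, N_E=4, L=12
Step 3: N_Z=8, N_E=20, L=28
Step 4: N_Z=40, N_E=36, L=76


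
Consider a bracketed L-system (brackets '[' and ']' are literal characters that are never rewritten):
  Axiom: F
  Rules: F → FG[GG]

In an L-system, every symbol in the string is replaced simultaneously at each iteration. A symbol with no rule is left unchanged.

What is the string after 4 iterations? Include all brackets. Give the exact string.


Answer: FG[GG]G[GG]G[GG]G[GG]

Derivation:
Step 0: F
Step 1: FG[GG]
Step 2: FG[GG]G[GG]
Step 3: FG[GG]G[GG]G[GG]
Step 4: FG[GG]G[GG]G[GG]G[GG]


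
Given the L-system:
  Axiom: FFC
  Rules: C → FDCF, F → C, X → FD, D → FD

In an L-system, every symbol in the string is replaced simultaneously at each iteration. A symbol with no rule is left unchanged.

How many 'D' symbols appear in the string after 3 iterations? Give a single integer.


Step 0: FFC  (0 'D')
Step 1: CCFDCF  (1 'D')
Step 2: FDCFFDCFCFDFDCFC  (4 'D')
Step 3: CFDFDCFCCFDFDCFCFDCFCFDCFDFDCFCFDCF  (9 'D')

Answer: 9


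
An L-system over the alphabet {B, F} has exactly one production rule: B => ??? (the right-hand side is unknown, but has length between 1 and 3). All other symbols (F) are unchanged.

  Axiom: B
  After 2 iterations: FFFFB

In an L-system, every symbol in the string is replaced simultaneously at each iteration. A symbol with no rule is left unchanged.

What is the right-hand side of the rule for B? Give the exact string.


Trying B => FFB:
  Step 0: B
  Step 1: FFB
  Step 2: FFFFB
Matches the given result.

Answer: FFB


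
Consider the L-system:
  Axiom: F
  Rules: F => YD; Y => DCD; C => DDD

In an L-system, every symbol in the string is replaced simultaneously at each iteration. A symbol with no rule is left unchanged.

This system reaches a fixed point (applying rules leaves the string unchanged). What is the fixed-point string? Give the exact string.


Answer: DDDDDD

Derivation:
Step 0: F
Step 1: YD
Step 2: DCDD
Step 3: DDDDDD
Step 4: DDDDDD  (unchanged — fixed point at step 3)


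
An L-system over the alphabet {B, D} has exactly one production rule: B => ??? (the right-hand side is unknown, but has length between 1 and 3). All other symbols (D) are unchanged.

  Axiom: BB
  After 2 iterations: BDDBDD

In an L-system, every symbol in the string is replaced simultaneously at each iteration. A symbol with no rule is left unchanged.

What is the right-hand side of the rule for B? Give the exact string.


Trying B => BD:
  Step 0: BB
  Step 1: BDBD
  Step 2: BDDBDD
Matches the given result.

Answer: BD


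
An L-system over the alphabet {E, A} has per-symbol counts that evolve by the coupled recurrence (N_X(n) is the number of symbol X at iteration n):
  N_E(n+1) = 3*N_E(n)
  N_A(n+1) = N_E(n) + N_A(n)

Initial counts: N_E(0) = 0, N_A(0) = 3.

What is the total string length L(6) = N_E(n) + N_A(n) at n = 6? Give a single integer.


Answer: 3

Derivation:
Step 0: N_E=0, N_A=3, L=3
Step 1: N_E=0, N_A=3, L=3
Step 2: N_E=0, N_A=3, L=3
Step 3: N_E=0, N_A=3, L=3
Step 4: N_E=0, N_A=3, L=3
Step 5: N_E=0, N_A=3, L=3
Step 6: N_E=0, N_A=3, L=3


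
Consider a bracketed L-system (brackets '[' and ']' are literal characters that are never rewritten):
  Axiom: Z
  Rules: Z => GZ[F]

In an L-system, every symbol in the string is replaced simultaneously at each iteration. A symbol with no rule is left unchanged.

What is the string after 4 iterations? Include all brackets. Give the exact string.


Step 0: Z
Step 1: GZ[F]
Step 2: GGZ[F][F]
Step 3: GGGZ[F][F][F]
Step 4: GGGGZ[F][F][F][F]

Answer: GGGGZ[F][F][F][F]


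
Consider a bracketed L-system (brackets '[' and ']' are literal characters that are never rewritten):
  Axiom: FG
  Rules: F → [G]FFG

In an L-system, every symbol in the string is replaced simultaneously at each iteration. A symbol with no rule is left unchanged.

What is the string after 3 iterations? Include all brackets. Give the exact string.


Answer: [G][G][G]FFG[G]FFGG[G][G]FFG[G]FFGGGG

Derivation:
Step 0: FG
Step 1: [G]FFGG
Step 2: [G][G]FFG[G]FFGGG
Step 3: [G][G][G]FFG[G]FFGG[G][G]FFG[G]FFGGGG


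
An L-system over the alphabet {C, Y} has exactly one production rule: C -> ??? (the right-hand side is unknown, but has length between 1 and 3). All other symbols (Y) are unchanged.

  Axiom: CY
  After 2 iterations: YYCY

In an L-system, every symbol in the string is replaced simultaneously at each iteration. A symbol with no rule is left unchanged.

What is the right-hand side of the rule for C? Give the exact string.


Trying C -> YC:
  Step 0: CY
  Step 1: YCY
  Step 2: YYCY
Matches the given result.

Answer: YC


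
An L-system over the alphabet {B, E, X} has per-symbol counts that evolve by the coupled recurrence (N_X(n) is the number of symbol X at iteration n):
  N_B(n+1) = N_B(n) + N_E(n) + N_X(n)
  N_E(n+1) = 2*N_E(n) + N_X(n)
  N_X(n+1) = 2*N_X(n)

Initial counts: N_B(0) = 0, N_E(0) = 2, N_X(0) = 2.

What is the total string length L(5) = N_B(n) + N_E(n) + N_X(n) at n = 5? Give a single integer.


Step 0: N_B=0, N_E=2, N_X=2, L=4
Step 1: N_B=4, N_E=6, N_X=4, L=14
Step 2: N_B=14, N_E=16, N_X=8, L=38
Step 3: N_B=38, N_E=40, N_X=16, L=94
Step 4: N_B=94, N_E=96, N_X=32, L=222
Step 5: N_B=222, N_E=224, N_X=64, L=510

Answer: 510


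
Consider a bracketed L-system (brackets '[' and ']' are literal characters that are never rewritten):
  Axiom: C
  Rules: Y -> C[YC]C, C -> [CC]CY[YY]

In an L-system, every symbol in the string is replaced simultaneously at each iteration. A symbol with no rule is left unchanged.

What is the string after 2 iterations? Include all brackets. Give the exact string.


Step 0: C
Step 1: [CC]CY[YY]
Step 2: [[CC]CY[YY][CC]CY[YY]][CC]CY[YY]C[YC]C[C[YC]CC[YC]C]

Answer: [[CC]CY[YY][CC]CY[YY]][CC]CY[YY]C[YC]C[C[YC]CC[YC]C]


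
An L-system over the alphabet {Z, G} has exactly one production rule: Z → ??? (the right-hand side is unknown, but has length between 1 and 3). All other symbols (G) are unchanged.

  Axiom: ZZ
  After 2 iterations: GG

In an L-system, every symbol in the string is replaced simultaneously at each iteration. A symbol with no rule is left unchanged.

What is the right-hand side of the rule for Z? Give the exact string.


Answer: G

Derivation:
Trying Z → G:
  Step 0: ZZ
  Step 1: GG
  Step 2: GG
Matches the given result.


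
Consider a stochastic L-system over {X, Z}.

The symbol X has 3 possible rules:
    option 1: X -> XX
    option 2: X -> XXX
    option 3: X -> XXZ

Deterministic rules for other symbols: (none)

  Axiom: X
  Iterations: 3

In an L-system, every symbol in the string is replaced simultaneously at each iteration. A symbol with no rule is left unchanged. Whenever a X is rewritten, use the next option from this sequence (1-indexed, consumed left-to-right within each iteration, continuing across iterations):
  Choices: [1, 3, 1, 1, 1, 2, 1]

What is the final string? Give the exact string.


Step 0: X
Step 1: XX  (used choices [1])
Step 2: XXZXX  (used choices [3, 1])
Step 3: XXXXZXXXXX  (used choices [1, 1, 2, 1])

Answer: XXXXZXXXXX


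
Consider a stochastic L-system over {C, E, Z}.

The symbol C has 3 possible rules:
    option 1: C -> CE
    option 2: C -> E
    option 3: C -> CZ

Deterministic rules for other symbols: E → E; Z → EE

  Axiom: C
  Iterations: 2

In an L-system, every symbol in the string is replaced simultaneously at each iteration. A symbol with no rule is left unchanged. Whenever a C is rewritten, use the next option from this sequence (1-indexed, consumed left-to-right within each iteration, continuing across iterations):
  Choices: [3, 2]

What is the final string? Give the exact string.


Answer: EEE

Derivation:
Step 0: C
Step 1: CZ  (used choices [3])
Step 2: EEE  (used choices [2])


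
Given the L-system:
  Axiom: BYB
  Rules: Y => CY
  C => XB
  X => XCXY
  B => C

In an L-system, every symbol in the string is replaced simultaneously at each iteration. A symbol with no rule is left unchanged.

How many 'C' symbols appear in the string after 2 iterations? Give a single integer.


Answer: 1

Derivation:
Step 0: BYB  (0 'C')
Step 1: CCYC  (3 'C')
Step 2: XBXBCYXB  (1 'C')


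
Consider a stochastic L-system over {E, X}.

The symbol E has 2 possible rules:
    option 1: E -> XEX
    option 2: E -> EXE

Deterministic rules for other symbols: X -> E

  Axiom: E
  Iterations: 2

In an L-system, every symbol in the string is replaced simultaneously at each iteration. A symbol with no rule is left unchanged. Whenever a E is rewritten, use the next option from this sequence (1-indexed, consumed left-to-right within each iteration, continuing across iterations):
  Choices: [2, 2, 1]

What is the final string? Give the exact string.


Answer: EXEEXEX

Derivation:
Step 0: E
Step 1: EXE  (used choices [2])
Step 2: EXEEXEX  (used choices [2, 1])


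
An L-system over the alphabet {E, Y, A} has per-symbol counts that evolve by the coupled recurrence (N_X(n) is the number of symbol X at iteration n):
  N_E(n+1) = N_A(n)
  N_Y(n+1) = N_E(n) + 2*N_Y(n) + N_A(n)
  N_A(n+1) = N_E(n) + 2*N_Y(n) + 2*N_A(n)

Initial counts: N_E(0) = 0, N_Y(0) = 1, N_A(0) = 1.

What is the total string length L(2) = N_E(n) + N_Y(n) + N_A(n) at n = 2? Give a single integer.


Step 0: N_E=0, N_Y=1, N_A=1, L=2
Step 1: N_E=1, N_Y=3, N_A=4, L=8
Step 2: N_E=4, N_Y=11, N_A=15, L=30

Answer: 30


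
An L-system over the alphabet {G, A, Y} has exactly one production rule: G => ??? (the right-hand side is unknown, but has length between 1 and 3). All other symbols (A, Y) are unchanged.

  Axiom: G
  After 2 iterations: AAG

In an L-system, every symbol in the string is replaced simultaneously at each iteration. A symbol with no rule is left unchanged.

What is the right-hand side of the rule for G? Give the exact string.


Trying G => AG:
  Step 0: G
  Step 1: AG
  Step 2: AAG
Matches the given result.

Answer: AG


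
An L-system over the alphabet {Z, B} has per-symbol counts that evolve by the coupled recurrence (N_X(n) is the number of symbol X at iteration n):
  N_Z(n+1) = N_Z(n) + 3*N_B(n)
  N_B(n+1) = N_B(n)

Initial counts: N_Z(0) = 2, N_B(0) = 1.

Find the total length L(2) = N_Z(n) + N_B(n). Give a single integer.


Answer: 9

Derivation:
Step 0: N_Z=2, N_B=1, L=3
Step 1: N_Z=5, N_B=1, L=6
Step 2: N_Z=8, N_B=1, L=9


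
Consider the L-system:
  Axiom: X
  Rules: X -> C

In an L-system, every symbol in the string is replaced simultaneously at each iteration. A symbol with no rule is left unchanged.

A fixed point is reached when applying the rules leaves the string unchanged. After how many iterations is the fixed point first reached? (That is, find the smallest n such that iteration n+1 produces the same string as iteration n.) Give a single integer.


Step 0: X
Step 1: C
Step 2: C  (unchanged — fixed point at step 1)

Answer: 1


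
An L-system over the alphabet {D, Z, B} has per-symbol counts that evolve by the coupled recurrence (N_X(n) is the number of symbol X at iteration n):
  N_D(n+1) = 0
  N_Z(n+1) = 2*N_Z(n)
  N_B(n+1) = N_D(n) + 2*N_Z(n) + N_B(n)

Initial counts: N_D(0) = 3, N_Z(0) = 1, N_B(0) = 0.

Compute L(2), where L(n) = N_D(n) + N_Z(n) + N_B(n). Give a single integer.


Answer: 13

Derivation:
Step 0: N_D=3, N_Z=1, N_B=0, L=4
Step 1: N_D=0, N_Z=2, N_B=5, L=7
Step 2: N_D=0, N_Z=4, N_B=9, L=13


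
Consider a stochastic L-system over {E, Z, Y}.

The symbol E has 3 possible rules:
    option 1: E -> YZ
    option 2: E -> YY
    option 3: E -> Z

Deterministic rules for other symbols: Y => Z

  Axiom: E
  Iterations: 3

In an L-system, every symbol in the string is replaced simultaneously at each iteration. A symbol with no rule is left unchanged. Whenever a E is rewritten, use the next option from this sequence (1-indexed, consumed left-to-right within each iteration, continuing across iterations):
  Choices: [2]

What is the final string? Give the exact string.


Answer: ZZ

Derivation:
Step 0: E
Step 1: YY  (used choices [2])
Step 2: ZZ  (used choices [])
Step 3: ZZ  (used choices [])


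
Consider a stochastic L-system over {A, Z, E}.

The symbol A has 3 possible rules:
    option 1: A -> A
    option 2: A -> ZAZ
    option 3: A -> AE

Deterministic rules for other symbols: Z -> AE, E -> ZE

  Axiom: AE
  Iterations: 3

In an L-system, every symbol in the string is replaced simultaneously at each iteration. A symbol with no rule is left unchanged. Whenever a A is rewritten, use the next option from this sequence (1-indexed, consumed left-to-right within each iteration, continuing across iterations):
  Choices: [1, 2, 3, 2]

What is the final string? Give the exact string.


Step 0: AE
Step 1: AZE  (used choices [1])
Step 2: ZAZAEZE  (used choices [2])
Step 3: AEAEAEZAZZEAEZE  (used choices [3, 2])

Answer: AEAEAEZAZZEAEZE


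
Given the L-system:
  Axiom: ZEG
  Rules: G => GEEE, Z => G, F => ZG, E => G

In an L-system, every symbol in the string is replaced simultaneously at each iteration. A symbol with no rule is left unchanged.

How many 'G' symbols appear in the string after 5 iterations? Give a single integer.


Step 0: ZEG  (1 'G')
Step 1: GGGEEE  (3 'G')
Step 2: GEEEGEEEGEEEGGG  (6 'G')
Step 3: GEEEGGGGEEEGGGGEEEGGGGEEEGEEEGEEE  (15 'G')
Step 4: GEEEGGGGEEEGEEEGEEEGEEEGGGGEEEGEEEGEEEGEEEGGGGEEEGEEEGEEEGEEEGGGGEEEGGGGEEEGGG  (33 'G')
Step 5: GEEEGGGGEEEGEEEGEEEGEEEGGGGEEEGGGGEEEGGGGEEEGGGGEEEGEEEGEEEGEEEGGGGEEEGGGGEEEGGGGEEEGGGGEEEGEEEGEEEGEEEGGGGEEEGGGGEEEGGGGEEEGGGGEEEGEEEGEEEGEEEGGGGEEEGEEEGEEEGEEEGGGGEEEGEEEGEEE  (78 'G')

Answer: 78


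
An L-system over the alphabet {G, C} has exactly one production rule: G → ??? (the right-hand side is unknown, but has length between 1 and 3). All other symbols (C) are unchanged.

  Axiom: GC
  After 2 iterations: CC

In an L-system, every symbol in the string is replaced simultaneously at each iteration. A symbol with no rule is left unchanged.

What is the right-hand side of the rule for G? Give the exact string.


Answer: C

Derivation:
Trying G → C:
  Step 0: GC
  Step 1: CC
  Step 2: CC
Matches the given result.


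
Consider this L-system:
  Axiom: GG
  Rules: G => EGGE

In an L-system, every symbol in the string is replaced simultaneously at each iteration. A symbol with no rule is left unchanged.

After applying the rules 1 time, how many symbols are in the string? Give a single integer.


Step 0: length = 2
Step 1: length = 8

Answer: 8


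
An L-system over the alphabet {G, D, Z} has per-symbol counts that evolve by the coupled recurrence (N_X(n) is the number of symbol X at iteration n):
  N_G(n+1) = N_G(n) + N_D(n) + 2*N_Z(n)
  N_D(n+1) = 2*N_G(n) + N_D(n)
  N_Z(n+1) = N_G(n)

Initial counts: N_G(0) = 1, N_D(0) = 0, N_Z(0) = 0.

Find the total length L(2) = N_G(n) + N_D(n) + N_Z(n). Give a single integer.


Step 0: N_G=1, N_D=0, N_Z=0, L=1
Step 1: N_G=1, N_D=2, N_Z=1, L=4
Step 2: N_G=5, N_D=4, N_Z=1, L=10

Answer: 10


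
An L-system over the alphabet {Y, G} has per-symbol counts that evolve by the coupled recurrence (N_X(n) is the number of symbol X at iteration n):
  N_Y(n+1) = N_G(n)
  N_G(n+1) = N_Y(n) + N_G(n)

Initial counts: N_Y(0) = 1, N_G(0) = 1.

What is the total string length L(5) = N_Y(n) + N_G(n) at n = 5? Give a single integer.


Step 0: N_Y=1, N_G=1, L=2
Step 1: N_Y=1, N_G=2, L=3
Step 2: N_Y=2, N_G=3, L=5
Step 3: N_Y=3, N_G=5, L=8
Step 4: N_Y=5, N_G=8, L=13
Step 5: N_Y=8, N_G=13, L=21

Answer: 21


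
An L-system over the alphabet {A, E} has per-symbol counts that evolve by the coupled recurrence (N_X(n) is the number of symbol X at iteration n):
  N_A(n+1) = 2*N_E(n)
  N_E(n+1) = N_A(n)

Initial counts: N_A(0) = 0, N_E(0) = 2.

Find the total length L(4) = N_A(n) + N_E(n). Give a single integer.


Step 0: N_A=0, N_E=2, L=2
Step 1: N_A=4, N_E=0, L=4
Step 2: N_A=0, N_E=4, L=4
Step 3: N_A=8, N_E=0, L=8
Step 4: N_A=0, N_E=8, L=8

Answer: 8


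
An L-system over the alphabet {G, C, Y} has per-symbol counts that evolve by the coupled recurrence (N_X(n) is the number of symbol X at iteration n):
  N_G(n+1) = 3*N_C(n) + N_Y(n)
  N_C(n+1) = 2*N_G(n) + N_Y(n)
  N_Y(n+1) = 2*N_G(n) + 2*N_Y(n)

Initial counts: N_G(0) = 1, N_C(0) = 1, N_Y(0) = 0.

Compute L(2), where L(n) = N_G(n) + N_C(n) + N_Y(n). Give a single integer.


Answer: 26

Derivation:
Step 0: N_G=1, N_C=1, N_Y=0, L=2
Step 1: N_G=3, N_C=2, N_Y=2, L=7
Step 2: N_G=8, N_C=8, N_Y=10, L=26


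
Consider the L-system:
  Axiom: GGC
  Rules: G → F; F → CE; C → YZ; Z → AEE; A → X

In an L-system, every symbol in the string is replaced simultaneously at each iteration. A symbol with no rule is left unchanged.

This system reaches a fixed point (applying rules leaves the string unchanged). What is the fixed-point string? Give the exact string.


Answer: YXEEEYXEEEYXEE

Derivation:
Step 0: GGC
Step 1: FFYZ
Step 2: CECEYAEE
Step 3: YZEYZEYXEE
Step 4: YAEEEYAEEEYXEE
Step 5: YXEEEYXEEEYXEE
Step 6: YXEEEYXEEEYXEE  (unchanged — fixed point at step 5)


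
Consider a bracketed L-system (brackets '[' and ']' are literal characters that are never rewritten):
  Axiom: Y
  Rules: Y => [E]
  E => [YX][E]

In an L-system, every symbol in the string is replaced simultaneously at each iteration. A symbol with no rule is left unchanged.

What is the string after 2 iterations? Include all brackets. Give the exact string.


Answer: [[YX][E]]

Derivation:
Step 0: Y
Step 1: [E]
Step 2: [[YX][E]]


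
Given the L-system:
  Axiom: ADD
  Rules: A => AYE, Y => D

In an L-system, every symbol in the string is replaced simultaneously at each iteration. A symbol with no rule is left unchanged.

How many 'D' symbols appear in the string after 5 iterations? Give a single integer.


Step 0: ADD  (2 'D')
Step 1: AYEDD  (2 'D')
Step 2: AYEDEDD  (3 'D')
Step 3: AYEDEDEDD  (4 'D')
Step 4: AYEDEDEDEDD  (5 'D')
Step 5: AYEDEDEDEDEDD  (6 'D')

Answer: 6


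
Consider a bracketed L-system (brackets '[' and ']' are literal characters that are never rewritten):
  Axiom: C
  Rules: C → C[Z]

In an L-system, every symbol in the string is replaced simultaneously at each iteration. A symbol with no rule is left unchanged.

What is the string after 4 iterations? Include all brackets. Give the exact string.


Answer: C[Z][Z][Z][Z]

Derivation:
Step 0: C
Step 1: C[Z]
Step 2: C[Z][Z]
Step 3: C[Z][Z][Z]
Step 4: C[Z][Z][Z][Z]


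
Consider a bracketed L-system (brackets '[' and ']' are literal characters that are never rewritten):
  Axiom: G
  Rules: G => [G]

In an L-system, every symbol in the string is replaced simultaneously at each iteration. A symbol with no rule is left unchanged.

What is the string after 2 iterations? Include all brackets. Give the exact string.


Step 0: G
Step 1: [G]
Step 2: [[G]]

Answer: [[G]]


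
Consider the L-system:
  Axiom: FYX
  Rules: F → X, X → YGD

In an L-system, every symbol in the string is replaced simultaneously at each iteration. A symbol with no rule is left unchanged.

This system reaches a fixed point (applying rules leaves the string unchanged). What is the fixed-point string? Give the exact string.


Answer: YGDYYGD

Derivation:
Step 0: FYX
Step 1: XYYGD
Step 2: YGDYYGD
Step 3: YGDYYGD  (unchanged — fixed point at step 2)


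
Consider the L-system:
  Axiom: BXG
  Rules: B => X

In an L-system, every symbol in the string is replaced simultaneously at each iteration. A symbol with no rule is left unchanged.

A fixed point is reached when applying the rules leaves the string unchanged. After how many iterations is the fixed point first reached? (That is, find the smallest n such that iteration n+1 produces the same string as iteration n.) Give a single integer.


Answer: 1

Derivation:
Step 0: BXG
Step 1: XXG
Step 2: XXG  (unchanged — fixed point at step 1)


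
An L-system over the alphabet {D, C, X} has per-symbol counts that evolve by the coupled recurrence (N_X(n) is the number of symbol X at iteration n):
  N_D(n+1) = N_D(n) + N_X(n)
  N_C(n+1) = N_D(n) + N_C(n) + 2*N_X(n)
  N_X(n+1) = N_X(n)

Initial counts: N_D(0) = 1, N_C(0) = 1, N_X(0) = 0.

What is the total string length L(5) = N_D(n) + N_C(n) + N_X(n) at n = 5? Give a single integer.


Step 0: N_D=1, N_C=1, N_X=0, L=2
Step 1: N_D=1, N_C=2, N_X=0, L=3
Step 2: N_D=1, N_C=3, N_X=0, L=4
Step 3: N_D=1, N_C=4, N_X=0, L=5
Step 4: N_D=1, N_C=5, N_X=0, L=6
Step 5: N_D=1, N_C=6, N_X=0, L=7

Answer: 7


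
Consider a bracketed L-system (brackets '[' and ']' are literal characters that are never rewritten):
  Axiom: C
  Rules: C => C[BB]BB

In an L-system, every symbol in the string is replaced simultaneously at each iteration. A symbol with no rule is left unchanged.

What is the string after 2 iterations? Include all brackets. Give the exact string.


Step 0: C
Step 1: C[BB]BB
Step 2: C[BB]BB[BB]BB

Answer: C[BB]BB[BB]BB


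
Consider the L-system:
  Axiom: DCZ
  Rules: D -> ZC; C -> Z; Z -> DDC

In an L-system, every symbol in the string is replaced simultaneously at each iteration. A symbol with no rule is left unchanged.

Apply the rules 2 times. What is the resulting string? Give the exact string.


Step 0: DCZ
Step 1: ZCZDDC
Step 2: DDCZDDCZCZCZ

Answer: DDCZDDCZCZCZ


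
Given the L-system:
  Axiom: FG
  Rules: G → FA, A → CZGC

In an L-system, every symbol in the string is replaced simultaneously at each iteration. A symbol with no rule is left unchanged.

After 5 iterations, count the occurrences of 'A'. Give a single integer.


Step 0: FG  (0 'A')
Step 1: FFA  (1 'A')
Step 2: FFCZGC  (0 'A')
Step 3: FFCZFAC  (1 'A')
Step 4: FFCZFCZGCC  (0 'A')
Step 5: FFCZFCZFACC  (1 'A')

Answer: 1


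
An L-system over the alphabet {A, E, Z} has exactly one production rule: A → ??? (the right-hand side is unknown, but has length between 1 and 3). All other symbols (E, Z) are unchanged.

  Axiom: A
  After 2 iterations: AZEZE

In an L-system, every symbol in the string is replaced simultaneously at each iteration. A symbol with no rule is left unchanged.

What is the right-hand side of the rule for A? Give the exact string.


Answer: AZE

Derivation:
Trying A → AZE:
  Step 0: A
  Step 1: AZE
  Step 2: AZEZE
Matches the given result.


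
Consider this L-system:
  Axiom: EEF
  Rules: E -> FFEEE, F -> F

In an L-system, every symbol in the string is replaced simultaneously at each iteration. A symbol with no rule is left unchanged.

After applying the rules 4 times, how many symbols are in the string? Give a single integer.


Step 0: length = 3
Step 1: length = 11
Step 2: length = 35
Step 3: length = 107
Step 4: length = 323

Answer: 323


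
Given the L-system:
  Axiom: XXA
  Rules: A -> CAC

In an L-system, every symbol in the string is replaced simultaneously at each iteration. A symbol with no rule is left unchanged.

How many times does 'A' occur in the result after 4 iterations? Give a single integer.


Step 0: XXA  (1 'A')
Step 1: XXCAC  (1 'A')
Step 2: XXCCACC  (1 'A')
Step 3: XXCCCACCC  (1 'A')
Step 4: XXCCCCACCCC  (1 'A')

Answer: 1


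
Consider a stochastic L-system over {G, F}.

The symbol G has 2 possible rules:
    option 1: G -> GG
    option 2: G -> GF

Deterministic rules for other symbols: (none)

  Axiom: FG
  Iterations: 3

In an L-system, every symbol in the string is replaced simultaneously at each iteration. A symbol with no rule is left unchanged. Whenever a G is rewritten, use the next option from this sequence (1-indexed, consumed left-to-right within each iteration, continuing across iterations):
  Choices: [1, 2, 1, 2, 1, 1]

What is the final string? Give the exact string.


Step 0: FG
Step 1: FGG  (used choices [1])
Step 2: FGFGG  (used choices [2, 1])
Step 3: FGFFGGGG  (used choices [2, 1, 1])

Answer: FGFFGGGG


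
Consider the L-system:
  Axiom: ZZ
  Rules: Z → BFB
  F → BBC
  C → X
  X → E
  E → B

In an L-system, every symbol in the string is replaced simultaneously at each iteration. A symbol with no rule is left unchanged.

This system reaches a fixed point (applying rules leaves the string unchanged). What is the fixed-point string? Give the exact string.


Step 0: ZZ
Step 1: BFBBFB
Step 2: BBBCBBBBCB
Step 3: BBBXBBBBXB
Step 4: BBBEBBBBEB
Step 5: BBBBBBBBBB
Step 6: BBBBBBBBBB  (unchanged — fixed point at step 5)

Answer: BBBBBBBBBB


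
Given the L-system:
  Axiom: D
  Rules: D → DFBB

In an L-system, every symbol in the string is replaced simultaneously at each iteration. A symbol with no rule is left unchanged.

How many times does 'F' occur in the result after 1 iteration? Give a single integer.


Step 0: D  (0 'F')
Step 1: DFBB  (1 'F')

Answer: 1


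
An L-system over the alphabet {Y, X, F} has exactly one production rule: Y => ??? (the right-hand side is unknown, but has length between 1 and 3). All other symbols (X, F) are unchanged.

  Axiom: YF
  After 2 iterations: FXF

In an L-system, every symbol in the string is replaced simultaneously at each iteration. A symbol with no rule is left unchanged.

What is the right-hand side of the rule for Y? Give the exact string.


Trying Y => FX:
  Step 0: YF
  Step 1: FXF
  Step 2: FXF
Matches the given result.

Answer: FX
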